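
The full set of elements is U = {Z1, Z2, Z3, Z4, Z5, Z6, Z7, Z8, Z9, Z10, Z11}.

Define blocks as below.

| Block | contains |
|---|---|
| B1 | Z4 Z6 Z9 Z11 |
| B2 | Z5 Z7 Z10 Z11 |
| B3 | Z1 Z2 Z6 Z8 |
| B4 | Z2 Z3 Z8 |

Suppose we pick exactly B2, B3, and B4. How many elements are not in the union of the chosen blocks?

Union of B2, B3, B4 = {Z1, Z2, Z3, Z5, Z6, Z7, Z8, Z10, Z11}.
Not covered: Z4, Z9 — 2 elements.

2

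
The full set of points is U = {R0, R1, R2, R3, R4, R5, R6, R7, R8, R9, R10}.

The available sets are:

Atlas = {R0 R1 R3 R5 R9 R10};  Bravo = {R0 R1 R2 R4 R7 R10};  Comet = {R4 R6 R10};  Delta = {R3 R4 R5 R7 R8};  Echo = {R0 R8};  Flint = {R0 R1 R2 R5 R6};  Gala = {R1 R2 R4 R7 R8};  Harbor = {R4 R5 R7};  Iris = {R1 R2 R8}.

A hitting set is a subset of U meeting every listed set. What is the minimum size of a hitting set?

3

Take H = {R5, R8, R10}. Each listed set contains at least one of these, so H is a hitting set of size 3.
No choice of 2 points meets every set, so 3 is the minimum.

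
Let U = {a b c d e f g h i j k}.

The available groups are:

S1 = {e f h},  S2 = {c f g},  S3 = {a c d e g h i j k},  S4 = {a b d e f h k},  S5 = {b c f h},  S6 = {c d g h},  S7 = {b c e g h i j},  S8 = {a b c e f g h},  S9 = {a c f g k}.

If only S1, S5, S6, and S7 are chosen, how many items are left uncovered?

Union of S1, S5, S6, S7 = {b, c, d, e, f, g, h, i, j}.
Not covered: a, k — 2 items.

2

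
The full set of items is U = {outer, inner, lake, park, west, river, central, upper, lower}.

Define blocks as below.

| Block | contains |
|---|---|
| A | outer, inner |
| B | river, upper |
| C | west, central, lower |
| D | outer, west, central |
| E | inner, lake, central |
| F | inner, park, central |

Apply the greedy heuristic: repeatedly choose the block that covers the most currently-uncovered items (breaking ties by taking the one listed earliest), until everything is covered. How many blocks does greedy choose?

5

Greedy: pick C (covers 3 new) → pick A (covers 2 new) → pick B (covers 2 new) → pick E (covers 1 new) → pick F (covers 1 new). Total picks: 5.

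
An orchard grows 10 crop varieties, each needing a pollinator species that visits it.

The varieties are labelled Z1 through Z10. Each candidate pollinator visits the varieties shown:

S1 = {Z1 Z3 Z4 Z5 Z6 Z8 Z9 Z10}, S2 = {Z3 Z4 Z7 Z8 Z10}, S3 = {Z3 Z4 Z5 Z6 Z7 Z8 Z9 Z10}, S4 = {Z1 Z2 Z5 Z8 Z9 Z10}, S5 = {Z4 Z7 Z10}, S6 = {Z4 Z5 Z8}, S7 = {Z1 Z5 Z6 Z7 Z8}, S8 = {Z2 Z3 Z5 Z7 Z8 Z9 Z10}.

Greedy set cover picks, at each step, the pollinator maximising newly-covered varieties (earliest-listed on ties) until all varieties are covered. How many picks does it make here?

2

Greedy: pick S1 (covers 8 new) → pick S8 (covers 2 new). Total picks: 2.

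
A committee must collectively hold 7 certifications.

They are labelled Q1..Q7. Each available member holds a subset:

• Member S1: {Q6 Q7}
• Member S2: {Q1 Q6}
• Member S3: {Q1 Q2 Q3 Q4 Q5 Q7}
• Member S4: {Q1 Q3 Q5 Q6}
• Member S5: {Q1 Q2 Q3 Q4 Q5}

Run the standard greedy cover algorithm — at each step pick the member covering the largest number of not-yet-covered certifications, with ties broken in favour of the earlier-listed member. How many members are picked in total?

Greedy: pick S3 (covers 6 new) → pick S1 (covers 1 new). Total picks: 2.

2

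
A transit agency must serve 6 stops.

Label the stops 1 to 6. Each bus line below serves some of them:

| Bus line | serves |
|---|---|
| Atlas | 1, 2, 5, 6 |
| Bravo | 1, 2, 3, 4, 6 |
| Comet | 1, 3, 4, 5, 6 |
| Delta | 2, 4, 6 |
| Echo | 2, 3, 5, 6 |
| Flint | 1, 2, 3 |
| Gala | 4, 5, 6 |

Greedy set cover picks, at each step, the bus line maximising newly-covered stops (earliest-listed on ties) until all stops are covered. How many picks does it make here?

2

Greedy: pick Bravo (covers 5 new) → pick Atlas (covers 1 new). Total picks: 2.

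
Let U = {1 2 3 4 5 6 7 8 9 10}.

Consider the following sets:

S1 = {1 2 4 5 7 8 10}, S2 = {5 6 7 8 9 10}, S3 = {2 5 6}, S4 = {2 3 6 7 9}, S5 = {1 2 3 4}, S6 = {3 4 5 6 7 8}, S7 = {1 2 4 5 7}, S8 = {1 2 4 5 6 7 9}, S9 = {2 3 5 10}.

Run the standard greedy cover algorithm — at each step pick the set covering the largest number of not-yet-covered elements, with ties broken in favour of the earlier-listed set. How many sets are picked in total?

2

Greedy: pick S1 (covers 7 new) → pick S4 (covers 3 new). Total picks: 2.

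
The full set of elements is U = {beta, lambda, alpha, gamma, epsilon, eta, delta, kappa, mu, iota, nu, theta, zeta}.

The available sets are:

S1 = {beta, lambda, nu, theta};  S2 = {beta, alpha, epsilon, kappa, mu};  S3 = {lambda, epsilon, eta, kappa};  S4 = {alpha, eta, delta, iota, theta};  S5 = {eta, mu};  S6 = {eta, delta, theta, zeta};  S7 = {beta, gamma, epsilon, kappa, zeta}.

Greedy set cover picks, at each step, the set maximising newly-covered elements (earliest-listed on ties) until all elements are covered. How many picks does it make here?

4

Greedy: pick S2 (covers 5 new) → pick S4 (covers 4 new) → pick S1 (covers 2 new) → pick S7 (covers 2 new). Total picks: 4.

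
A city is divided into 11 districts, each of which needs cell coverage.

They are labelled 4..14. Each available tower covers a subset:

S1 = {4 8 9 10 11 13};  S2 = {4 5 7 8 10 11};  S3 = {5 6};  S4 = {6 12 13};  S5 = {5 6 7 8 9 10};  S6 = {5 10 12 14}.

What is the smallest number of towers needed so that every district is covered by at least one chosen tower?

S1 and S5 and S6 together: S1 ∪ S5 ∪ S6 = {4, 5, 6, 7, 8, 9, 10, 11, 12, 13, 14} — every district is covered.
Only S6 contains 14, so S6 is forced; the remaining 7 districts need at least 2 more towers (each remaining tower adds at most 5) — so at least 3 towers are needed, and 3 is optimal.

3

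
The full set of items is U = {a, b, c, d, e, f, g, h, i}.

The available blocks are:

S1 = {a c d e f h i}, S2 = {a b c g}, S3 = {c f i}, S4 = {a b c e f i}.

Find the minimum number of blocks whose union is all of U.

2

S1 and S2 together: S1 ∪ S2 = {a, b, c, d, e, f, g, h, i} — every item is covered.
No single block has all 9 items (the largest, S1, has 7), so 2 is optimal.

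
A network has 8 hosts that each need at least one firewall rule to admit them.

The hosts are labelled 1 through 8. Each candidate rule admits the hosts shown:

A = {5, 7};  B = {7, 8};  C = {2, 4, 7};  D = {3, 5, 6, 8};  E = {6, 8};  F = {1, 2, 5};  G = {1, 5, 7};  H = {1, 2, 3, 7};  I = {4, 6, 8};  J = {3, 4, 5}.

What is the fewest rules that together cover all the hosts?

Take {H, I, J}. Their union is {1, 2, 3, 4, 5, 6, 7, 8}, which is all 8 hosts.
No 2 of the 10 rules cover everything (all 45 combinations miss at least one host), so 3 is optimal.

3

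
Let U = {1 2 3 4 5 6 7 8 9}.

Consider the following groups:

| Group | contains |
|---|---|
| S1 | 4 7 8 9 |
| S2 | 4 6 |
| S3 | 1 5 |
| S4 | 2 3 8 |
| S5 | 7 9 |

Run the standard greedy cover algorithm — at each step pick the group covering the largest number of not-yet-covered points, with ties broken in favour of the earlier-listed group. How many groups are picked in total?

Greedy: pick S1 (covers 4 new) → pick S3 (covers 2 new) → pick S4 (covers 2 new) → pick S2 (covers 1 new). Total picks: 4.

4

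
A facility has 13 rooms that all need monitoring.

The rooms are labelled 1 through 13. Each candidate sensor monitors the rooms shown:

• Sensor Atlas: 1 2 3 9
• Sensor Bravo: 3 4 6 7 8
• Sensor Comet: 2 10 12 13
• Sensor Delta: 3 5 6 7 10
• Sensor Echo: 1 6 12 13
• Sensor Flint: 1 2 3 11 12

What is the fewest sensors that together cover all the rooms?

Atlas and Bravo and Delta and Echo and Flint together: Atlas ∪ Bravo ∪ Delta ∪ Echo ∪ Flint = {1, 2, 3, 4, 5, 6, 7, 8, 9, 10, 11, 12, 13} — every room is covered.
No 4 of the 6 sensors cover everything (all 15 combinations miss at least one room), so 5 is optimal.

5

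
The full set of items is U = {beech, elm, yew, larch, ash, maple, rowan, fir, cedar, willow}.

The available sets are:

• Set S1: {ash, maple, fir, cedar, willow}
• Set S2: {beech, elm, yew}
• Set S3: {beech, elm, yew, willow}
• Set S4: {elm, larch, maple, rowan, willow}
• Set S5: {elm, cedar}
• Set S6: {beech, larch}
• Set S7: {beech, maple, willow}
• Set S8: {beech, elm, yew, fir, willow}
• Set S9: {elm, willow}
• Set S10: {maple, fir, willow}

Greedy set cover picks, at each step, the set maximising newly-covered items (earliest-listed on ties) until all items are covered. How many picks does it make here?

3

Greedy: pick S1 (covers 5 new) → pick S2 (covers 3 new) → pick S4 (covers 2 new). Total picks: 3.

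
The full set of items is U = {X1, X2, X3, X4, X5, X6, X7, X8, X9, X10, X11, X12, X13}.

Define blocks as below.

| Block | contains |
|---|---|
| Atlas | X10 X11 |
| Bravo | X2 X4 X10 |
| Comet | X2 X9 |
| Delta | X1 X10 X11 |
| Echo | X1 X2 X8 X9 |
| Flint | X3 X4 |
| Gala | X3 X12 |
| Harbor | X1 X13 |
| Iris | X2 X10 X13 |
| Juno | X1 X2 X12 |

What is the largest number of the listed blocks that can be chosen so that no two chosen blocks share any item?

4

Atlas, Comet, Flint, Harbor are pairwise disjoint (Atlas={X10,X11}; Comet={X2,X9}; Flint={X3,X4}; Harbor={X1,X13}).
Every remaining block overlaps one of these, and no 5 of the listed blocks are pairwise disjoint, so 4 is the maximum.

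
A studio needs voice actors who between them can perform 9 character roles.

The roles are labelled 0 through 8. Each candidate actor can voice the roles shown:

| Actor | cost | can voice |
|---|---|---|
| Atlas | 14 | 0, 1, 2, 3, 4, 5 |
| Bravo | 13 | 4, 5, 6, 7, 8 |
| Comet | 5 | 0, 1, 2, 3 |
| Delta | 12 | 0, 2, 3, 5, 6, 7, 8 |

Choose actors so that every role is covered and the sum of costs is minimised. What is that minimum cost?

18

Bravo, Comet together cover every role (Bravo ∪ Comet = {0, 1, 2, 3, 4, 5, 6, 7, 8}); total cost 13 + 5 = 18.
No covering selection has total cost below 18.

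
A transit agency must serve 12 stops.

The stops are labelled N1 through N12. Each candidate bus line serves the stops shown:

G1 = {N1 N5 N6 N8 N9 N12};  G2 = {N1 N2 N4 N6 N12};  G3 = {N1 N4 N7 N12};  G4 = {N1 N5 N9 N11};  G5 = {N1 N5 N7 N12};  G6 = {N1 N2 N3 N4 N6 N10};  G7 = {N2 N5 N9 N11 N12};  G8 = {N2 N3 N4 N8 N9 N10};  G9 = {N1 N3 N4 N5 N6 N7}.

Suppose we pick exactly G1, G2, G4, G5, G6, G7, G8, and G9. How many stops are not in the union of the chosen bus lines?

0

Union of G1, G2, G4, G5, G6, G7, G8, G9 = {N1, N2, N3, N4, N5, N6, N7, N8, N9, N10, N11, N12} — that's every stop, so 0 are uncovered.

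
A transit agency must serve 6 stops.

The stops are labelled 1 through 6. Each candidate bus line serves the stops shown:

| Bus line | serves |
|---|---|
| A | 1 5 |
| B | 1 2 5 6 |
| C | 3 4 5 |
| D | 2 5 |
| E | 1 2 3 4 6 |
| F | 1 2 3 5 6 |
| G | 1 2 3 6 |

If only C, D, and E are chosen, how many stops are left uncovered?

Union of C, D, E = {1, 2, 3, 4, 5, 6} — that's every stop, so 0 are uncovered.

0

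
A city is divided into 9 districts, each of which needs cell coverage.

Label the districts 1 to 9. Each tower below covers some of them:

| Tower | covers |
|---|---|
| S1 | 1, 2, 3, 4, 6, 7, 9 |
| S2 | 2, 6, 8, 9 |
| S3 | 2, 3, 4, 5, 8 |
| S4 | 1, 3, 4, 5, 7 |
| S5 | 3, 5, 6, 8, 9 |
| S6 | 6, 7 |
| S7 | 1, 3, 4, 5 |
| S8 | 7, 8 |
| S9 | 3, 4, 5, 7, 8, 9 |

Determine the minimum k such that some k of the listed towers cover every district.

S1 and S5 together: S1 ∪ S5 = {1, 2, 3, 4, 5, 6, 7, 8, 9} — every district is covered.
No single tower has all 9 districts (the largest, S1, has 7), so 2 is optimal.

2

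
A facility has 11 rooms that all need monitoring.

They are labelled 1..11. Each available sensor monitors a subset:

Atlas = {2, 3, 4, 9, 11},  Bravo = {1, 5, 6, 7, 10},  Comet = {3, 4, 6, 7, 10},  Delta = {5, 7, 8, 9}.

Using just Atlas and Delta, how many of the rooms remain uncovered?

Union of Atlas, Delta = {2, 3, 4, 5, 7, 8, 9, 11}.
Not covered: 1, 6, 10 — 3 rooms.

3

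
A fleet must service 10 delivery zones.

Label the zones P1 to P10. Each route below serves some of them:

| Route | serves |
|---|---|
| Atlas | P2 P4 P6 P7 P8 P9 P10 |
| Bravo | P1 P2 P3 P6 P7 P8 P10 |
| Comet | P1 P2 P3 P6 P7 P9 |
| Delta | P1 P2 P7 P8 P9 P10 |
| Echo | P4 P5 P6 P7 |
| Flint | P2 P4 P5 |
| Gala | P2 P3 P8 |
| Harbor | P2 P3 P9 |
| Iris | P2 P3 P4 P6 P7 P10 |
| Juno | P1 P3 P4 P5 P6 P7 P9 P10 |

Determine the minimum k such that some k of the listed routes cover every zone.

2

Atlas and Juno together: Atlas ∪ Juno = {P1, P2, P3, P4, P5, P6, P7, P8, P9, P10} — every zone is covered.
No single route has all 10 zones (the largest, Juno, has 8), so 2 is optimal.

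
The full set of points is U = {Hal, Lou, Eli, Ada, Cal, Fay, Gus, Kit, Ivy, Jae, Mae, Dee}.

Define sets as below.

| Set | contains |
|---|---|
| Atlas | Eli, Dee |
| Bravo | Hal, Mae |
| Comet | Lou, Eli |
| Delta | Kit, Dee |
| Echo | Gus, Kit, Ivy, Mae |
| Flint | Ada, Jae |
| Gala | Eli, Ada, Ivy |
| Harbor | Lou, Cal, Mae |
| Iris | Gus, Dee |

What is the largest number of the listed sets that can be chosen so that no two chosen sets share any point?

Bravo, Comet, Delta, Flint are pairwise disjoint (Bravo={Hal,Mae}; Comet={Lou,Eli}; Delta={Kit,Dee}; Flint={Ada,Jae}).
Every remaining set overlaps one of these, and no 5 of the listed sets are pairwise disjoint, so 4 is the maximum.

4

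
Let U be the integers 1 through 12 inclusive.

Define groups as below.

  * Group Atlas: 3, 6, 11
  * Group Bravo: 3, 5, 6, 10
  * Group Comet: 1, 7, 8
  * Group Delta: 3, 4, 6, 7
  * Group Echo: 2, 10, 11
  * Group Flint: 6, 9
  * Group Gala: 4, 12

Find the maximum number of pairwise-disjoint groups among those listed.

Comet, Echo, Flint, Gala are pairwise disjoint (Comet={1,7,8}; Echo={2,10,11}; Flint={6,9}; Gala={4,12}).
Every remaining group overlaps one of these, and no 5 of the listed groups are pairwise disjoint, so 4 is the maximum.

4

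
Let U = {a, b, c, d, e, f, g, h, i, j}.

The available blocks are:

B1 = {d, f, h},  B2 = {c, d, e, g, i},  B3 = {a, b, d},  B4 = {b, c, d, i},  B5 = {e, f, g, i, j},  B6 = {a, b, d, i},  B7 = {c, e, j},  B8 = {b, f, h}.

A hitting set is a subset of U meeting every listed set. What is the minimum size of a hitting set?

T = {b, c, f} meets every block (each contains at least one member of T), and |T| = 3.
No choice of 2 items meets every block, so 3 is the minimum.

3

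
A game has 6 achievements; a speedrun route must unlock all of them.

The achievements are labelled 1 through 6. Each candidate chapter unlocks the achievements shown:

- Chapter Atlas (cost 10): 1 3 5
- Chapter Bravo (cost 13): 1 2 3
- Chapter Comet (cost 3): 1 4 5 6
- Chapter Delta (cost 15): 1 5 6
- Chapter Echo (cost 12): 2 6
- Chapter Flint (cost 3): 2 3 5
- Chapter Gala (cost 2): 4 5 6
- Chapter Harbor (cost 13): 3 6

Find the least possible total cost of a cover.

Comet, Flint together cover every achievement (Comet ∪ Flint = {1, 2, 3, 4, 5, 6}); total cost 3 + 3 = 6.
The greedy pick Gala, Flint, Comet costs 8; no covering selection beats 6.

6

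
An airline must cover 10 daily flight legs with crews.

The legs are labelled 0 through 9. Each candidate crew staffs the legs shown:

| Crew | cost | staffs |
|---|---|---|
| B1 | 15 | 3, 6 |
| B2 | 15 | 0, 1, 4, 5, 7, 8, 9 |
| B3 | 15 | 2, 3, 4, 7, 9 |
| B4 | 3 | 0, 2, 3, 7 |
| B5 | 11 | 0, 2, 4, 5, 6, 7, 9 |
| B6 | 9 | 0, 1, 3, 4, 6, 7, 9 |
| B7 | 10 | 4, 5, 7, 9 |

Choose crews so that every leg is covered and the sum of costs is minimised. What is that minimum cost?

B2, B4, B6 together cover every leg (B2 ∪ B4 ∪ B6 = {0, 1, 2, 3, 4, 5, 6, 7, 8, 9}); total cost 15 + 3 + 9 = 27.
No covering selection has total cost below 27.

27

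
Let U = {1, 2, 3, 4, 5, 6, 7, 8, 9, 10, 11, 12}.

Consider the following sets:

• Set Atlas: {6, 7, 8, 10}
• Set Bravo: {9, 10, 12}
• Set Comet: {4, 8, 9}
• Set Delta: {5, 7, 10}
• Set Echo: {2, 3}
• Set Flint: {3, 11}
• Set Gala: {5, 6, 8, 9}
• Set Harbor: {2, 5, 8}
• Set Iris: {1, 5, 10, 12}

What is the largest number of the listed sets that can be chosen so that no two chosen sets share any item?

3

Bravo, Flint, Harbor are pairwise disjoint (Bravo={9,10,12}; Flint={3,11}; Harbor={2,5,8}).
Every remaining set overlaps one of these, and no 4 of the listed sets are pairwise disjoint, so 3 is the maximum.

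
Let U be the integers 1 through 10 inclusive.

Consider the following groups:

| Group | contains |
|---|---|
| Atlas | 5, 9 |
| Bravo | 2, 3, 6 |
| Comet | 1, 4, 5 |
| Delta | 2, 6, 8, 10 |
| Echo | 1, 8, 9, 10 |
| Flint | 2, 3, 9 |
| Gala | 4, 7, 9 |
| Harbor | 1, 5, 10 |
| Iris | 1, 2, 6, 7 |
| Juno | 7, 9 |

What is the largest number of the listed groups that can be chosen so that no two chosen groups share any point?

Comet, Delta, Juno are pairwise disjoint (Comet={1,4,5}; Delta={2,6,8,10}; Juno={7,9}).
Every remaining group overlaps one of these, and no 4 of the listed groups are pairwise disjoint, so 3 is the maximum.

3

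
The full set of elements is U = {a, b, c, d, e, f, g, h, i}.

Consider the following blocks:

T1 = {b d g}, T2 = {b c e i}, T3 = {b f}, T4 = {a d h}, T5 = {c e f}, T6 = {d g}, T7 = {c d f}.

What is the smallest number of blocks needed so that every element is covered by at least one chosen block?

T2 and T4 and T5 and T6 together: T2 ∪ T4 ∪ T5 ∪ T6 = {a, b, c, d, e, f, g, h, i} — every element is covered.
No 3 of the 7 blocks cover everything (all 35 combinations miss at least one element), so 4 is optimal.

4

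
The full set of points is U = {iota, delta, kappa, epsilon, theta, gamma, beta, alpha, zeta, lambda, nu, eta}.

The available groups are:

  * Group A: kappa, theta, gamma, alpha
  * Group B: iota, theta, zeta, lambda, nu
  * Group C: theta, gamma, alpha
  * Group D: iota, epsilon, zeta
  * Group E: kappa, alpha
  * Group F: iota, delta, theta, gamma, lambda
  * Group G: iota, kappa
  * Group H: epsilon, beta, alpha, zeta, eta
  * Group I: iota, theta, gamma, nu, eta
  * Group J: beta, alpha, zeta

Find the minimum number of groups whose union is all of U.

4

B, F, G, and H cover everything between them: the union {iota, delta, kappa, epsilon, theta, gamma, beta, alpha, zeta, lambda, nu, eta} is all of U.
No 3 of the 10 groups cover everything (all 120 combinations miss at least one point), so 4 is optimal.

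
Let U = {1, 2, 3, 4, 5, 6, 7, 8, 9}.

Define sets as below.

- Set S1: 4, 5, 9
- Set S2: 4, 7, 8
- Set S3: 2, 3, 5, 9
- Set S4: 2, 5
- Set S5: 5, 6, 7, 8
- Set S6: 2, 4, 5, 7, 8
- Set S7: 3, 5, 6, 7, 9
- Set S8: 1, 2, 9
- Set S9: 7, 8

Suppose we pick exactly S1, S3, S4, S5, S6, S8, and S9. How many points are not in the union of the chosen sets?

Union of S1, S3, S4, S5, S6, S8, S9 = {1, 2, 3, 4, 5, 6, 7, 8, 9} — that's every point, so 0 are uncovered.

0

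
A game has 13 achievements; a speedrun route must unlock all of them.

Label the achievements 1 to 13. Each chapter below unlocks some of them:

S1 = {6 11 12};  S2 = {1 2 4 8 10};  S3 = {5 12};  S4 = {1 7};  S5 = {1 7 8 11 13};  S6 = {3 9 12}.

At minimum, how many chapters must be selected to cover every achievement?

Take {S1, S2, S3, S5, S6}. Their union is {1, 2, 3, 4, 5, 6, 7, 8, 9, 10, 11, 12, 13}, which is all 13 achievements.
No 4 of the 6 chapters cover everything (all 15 combinations miss at least one achievement), so 5 is optimal.

5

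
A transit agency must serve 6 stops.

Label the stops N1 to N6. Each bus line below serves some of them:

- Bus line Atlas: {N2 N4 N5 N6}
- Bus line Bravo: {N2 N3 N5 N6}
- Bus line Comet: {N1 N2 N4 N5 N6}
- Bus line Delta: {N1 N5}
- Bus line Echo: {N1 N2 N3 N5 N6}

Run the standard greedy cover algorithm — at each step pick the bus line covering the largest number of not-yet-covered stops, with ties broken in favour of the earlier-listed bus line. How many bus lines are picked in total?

2

Greedy: pick Comet (covers 5 new) → pick Bravo (covers 1 new). Total picks: 2.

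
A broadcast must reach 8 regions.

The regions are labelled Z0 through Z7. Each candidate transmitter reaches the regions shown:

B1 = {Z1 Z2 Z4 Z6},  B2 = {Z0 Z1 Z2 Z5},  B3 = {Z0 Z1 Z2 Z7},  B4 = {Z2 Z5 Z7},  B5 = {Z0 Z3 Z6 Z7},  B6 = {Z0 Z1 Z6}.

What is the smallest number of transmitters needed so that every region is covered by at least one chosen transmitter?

Take {B1, B2, B5}. Their union is {Z0, Z1, Z2, Z3, Z4, Z5, Z6, Z7}, which is all 8 regions.
Only B5 contains Z3, so B5 is forced; the remaining 4 regions need at least 2 more transmitters (each remaining transmitter adds at most 3) — so at least 3 transmitters are needed, and 3 is optimal.

3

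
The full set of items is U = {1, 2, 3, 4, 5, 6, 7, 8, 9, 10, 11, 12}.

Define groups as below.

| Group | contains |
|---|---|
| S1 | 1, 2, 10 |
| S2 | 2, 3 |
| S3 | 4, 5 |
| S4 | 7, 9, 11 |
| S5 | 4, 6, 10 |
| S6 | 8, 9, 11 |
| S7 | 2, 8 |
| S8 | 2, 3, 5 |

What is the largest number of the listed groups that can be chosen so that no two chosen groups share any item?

3

S3, S4, S7 are pairwise disjoint (S3={4,5}; S4={7,9,11}; S7={2,8}).
Every remaining group overlaps one of these, and no 4 of the listed groups are pairwise disjoint, so 3 is the maximum.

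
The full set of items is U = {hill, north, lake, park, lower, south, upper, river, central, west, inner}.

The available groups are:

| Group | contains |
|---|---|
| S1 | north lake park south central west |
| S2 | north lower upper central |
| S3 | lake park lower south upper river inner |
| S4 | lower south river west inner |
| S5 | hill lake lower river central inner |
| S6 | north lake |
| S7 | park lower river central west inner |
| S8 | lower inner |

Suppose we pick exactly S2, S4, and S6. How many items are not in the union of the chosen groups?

Union of S2, S4, S6 = {north, lake, lower, south, upper, river, central, west, inner}.
Not covered: hill, park — 2 items.

2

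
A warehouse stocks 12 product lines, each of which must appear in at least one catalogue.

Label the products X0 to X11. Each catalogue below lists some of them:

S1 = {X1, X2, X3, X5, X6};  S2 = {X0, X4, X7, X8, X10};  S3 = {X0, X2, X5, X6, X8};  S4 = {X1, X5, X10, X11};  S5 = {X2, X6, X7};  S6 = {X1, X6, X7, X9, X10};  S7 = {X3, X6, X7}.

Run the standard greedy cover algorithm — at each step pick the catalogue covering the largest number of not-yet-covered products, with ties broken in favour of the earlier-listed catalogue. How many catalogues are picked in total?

Greedy: pick S1 (covers 5 new) → pick S2 (covers 5 new) → pick S4 (covers 1 new) → pick S6 (covers 1 new). Total picks: 4.

4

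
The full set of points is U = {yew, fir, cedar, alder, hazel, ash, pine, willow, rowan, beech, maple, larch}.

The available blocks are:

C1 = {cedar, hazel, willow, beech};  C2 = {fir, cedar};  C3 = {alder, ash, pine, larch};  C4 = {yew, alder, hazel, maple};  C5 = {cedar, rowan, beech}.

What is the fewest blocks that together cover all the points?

Take {C1, C2, C3, C4, C5}. Their union is {yew, fir, cedar, alder, hazel, ash, pine, willow, rowan, beech, maple, larch}, which is all 12 points.
No 4 of the 5 blocks cover everything (all 5 combinations miss at least one point), so 5 is optimal.

5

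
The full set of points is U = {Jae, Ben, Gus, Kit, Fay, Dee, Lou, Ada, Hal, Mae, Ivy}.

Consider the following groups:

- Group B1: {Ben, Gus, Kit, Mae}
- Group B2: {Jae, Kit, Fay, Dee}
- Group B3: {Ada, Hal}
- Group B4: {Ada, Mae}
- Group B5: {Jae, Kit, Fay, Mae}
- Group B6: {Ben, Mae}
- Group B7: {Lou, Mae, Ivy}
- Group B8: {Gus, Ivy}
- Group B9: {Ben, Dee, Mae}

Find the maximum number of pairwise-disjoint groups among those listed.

4

B2, B3, B6, B8 are pairwise disjoint (B2={Jae,Kit,Fay,Dee}; B3={Ada,Hal}; B6={Ben,Mae}; B8={Gus,Ivy}).
Every remaining group overlaps one of these, and no 5 of the listed groups are pairwise disjoint, so 4 is the maximum.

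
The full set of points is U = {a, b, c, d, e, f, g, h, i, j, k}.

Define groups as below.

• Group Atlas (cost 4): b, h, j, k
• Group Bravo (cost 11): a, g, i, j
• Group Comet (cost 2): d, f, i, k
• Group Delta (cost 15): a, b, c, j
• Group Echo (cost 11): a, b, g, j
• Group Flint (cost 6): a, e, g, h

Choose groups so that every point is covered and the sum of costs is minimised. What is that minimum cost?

Comet, Delta, Flint together cover every point (Comet ∪ Delta ∪ Flint = {a, b, c, d, e, f, g, h, i, j, k}); total cost 2 + 15 + 6 = 23.
The greedy pick Comet, Atlas, Flint, Delta costs 27; no covering selection beats 23.

23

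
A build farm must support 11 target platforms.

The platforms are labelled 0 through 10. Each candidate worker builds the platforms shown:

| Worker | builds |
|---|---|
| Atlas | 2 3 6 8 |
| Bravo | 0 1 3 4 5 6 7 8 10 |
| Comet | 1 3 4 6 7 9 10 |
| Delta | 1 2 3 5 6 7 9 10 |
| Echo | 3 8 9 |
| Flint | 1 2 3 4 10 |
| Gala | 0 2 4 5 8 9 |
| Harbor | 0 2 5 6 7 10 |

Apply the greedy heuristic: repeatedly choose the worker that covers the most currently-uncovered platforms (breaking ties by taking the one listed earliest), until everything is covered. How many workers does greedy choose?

2

Greedy: pick Bravo (covers 9 new) → pick Delta (covers 2 new). Total picks: 2.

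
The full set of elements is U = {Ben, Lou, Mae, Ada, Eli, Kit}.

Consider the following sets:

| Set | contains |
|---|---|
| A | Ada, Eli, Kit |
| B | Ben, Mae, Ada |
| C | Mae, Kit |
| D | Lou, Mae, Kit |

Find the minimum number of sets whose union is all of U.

Take {A, B, D}. Their union is {Ben, Lou, Mae, Ada, Eli, Kit}, which is all 6 elements.
Only B contains Ben, so B is forced; the remaining 3 elements need at least 2 more sets (each remaining set adds at most 2) — so at least 3 sets are needed, and 3 is optimal.

3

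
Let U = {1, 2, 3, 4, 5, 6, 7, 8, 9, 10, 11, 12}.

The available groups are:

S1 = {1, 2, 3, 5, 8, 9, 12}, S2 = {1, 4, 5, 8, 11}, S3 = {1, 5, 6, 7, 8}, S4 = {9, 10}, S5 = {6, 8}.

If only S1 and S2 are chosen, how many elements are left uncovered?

Union of S1, S2 = {1, 2, 3, 4, 5, 8, 9, 11, 12}.
Not covered: 6, 7, 10 — 3 elements.

3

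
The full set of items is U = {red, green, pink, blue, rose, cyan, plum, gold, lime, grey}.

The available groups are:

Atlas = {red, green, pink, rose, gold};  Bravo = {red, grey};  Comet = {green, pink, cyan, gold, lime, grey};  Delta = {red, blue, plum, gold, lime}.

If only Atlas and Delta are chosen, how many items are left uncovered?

2

Union of Atlas, Delta = {red, green, pink, blue, rose, plum, gold, lime}.
Not covered: cyan, grey — 2 items.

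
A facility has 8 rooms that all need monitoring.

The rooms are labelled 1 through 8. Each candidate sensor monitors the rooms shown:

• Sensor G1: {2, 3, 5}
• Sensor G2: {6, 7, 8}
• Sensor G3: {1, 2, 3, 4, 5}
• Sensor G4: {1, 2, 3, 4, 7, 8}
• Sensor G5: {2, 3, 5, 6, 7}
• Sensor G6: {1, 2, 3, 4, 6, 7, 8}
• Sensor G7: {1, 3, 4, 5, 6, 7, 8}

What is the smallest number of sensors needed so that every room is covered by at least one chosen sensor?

2

Take {G4, G5}. Their union is {1, 2, 3, 4, 5, 6, 7, 8}, which is all 8 rooms.
No single sensor has all 8 rooms (the largest, G6, has 7), so 2 is optimal.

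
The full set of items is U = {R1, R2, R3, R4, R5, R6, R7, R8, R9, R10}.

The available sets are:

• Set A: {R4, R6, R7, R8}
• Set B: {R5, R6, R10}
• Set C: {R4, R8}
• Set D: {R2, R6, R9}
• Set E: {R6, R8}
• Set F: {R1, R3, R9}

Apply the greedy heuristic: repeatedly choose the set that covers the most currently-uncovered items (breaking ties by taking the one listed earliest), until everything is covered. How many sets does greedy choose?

Greedy: pick A (covers 4 new) → pick F (covers 3 new) → pick B (covers 2 new) → pick D (covers 1 new). Total picks: 4.

4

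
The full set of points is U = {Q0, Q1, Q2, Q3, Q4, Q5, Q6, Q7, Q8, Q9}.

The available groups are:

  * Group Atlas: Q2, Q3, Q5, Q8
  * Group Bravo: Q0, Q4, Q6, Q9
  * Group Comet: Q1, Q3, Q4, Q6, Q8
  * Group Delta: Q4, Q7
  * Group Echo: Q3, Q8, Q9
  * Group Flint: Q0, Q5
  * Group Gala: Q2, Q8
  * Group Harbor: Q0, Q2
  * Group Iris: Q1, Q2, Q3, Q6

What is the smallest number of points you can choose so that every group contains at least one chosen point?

H = {Q0, Q2, Q4, Q9} meets every group (each contains at least one member of H), and |H| = 4.
No choice of 3 points meets every group, so 4 is the minimum.

4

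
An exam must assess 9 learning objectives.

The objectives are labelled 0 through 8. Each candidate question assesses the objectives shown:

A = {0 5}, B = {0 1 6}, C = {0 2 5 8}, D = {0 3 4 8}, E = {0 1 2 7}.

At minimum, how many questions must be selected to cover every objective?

4

A and B and D and E together: A ∪ B ∪ D ∪ E = {0, 1, 2, 3, 4, 5, 6, 7, 8} — every objective is covered.
No 3 of the 5 questions cover everything (all 10 combinations miss at least one objective), so 4 is optimal.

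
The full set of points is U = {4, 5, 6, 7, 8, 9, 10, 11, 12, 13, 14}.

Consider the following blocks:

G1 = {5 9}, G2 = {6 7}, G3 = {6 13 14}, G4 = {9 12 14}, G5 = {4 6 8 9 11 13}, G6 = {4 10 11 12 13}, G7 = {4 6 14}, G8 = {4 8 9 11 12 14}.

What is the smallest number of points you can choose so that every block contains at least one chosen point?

3

Take H = {6, 9, 11}. Each listed block contains at least one of these, so H is a hitting set of size 3.
The blocks G1, G2, G6 are pairwise disjoint, so any hitting set needs a separate point for each — at least 3. Hence 3 is optimal.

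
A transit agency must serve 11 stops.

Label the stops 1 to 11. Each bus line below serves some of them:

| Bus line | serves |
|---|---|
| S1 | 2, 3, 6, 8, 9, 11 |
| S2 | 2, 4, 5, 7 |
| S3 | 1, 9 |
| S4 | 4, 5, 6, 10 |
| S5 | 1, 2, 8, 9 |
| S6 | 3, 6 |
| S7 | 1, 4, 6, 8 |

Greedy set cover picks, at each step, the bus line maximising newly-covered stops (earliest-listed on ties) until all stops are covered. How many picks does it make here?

4

Greedy: pick S1 (covers 6 new) → pick S2 (covers 3 new) → pick S3 (covers 1 new) → pick S4 (covers 1 new). Total picks: 4.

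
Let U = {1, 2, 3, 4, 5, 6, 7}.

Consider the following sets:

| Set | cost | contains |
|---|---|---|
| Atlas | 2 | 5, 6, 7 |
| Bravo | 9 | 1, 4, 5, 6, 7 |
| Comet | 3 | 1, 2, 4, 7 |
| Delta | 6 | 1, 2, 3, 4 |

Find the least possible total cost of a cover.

Atlas, Delta together cover every item (Atlas ∪ Delta = {1, 2, 3, 4, 5, 6, 7}); total cost 2 + 6 = 8.
The greedy pick Atlas, Comet, Delta costs 11; no covering selection beats 8.

8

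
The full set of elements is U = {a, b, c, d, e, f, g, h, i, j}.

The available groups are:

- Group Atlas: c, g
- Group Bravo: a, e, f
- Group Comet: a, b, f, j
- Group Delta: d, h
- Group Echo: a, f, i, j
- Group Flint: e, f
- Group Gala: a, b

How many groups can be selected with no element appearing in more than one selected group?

4

Atlas, Delta, Flint, Gala are pairwise disjoint (Atlas={c,g}; Delta={d,h}; Flint={e,f}; Gala={a,b}).
Every remaining group overlaps one of these, and no 5 of the listed groups are pairwise disjoint, so 4 is the maximum.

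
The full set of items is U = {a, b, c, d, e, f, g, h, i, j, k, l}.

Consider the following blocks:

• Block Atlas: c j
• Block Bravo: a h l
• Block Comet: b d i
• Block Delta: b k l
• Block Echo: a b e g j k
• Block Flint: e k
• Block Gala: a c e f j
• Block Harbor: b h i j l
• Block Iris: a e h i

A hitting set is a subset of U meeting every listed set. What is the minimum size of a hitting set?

4

T = {d, h, j, k} meets every block (each contains at least one member of T), and |T| = 4.
The blocks Atlas, Bravo, Comet, Flint are pairwise disjoint, so any hitting set needs a separate item for each — at least 4. Hence 4 is optimal.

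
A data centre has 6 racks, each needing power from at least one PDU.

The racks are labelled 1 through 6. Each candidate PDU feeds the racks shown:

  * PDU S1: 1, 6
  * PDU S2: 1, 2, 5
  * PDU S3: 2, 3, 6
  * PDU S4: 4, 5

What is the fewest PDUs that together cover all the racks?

3

S1 and S3 and S4 together: S1 ∪ S3 ∪ S4 = {1, 2, 3, 4, 5, 6} — every rack is covered.
Only S3 contains 3, so S3 is forced; the remaining 3 racks need at least 2 more PDUs (each remaining PDU adds at most 2) — so at least 3 PDUs are needed, and 3 is optimal.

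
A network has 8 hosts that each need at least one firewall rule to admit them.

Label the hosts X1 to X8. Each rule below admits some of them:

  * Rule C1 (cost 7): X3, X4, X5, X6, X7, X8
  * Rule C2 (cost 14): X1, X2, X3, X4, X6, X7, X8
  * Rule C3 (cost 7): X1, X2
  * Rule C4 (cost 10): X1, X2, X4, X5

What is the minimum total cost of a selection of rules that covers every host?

C1, C3 together cover every host (C1 ∪ C3 = {X1, X2, X3, X4, X5, X6, X7, X8}); total cost 7 + 7 = 14.
No covering selection has total cost below 14.

14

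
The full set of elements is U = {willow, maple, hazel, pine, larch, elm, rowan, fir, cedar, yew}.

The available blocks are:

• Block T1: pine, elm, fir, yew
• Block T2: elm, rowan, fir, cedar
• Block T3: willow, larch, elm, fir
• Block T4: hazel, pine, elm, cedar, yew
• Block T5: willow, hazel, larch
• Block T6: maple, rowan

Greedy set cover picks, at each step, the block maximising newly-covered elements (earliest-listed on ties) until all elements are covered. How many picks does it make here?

Greedy: pick T4 (covers 5 new) → pick T3 (covers 3 new) → pick T6 (covers 2 new). Total picks: 3.

3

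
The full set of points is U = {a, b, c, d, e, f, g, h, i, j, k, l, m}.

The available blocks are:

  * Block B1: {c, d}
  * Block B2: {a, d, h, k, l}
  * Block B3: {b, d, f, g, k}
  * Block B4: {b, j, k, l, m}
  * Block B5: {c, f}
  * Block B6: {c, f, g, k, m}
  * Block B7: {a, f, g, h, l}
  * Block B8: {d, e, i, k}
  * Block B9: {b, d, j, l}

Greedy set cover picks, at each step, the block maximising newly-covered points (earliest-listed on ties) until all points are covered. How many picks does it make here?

4

Greedy: pick B2 (covers 5 new) → pick B6 (covers 4 new) → pick B4 (covers 2 new) → pick B8 (covers 2 new). Total picks: 4.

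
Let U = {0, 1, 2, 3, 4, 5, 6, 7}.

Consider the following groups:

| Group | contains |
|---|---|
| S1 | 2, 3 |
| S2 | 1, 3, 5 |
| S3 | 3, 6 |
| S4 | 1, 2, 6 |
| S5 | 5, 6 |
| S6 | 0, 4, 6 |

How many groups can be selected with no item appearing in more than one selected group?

2

S1, S5 are pairwise disjoint (S1={2,3}; S5={5,6}).
Every remaining group overlaps one of these, and no 3 of the listed groups are pairwise disjoint, so 2 is the maximum.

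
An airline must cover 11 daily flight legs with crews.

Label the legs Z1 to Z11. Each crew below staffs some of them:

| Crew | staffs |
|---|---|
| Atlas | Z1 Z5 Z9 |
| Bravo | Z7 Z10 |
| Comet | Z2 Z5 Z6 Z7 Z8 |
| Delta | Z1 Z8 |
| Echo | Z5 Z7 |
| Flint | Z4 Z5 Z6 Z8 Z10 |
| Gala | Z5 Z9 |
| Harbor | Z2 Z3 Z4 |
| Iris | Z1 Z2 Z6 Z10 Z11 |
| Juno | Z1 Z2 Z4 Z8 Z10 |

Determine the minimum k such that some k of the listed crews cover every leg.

4

Take {Comet, Gala, Harbor, Iris}. Their union is {Z1, Z2, Z3, Z4, Z5, Z6, Z7, Z8, Z9, Z10, Z11}, which is all 11 legs.
No 3 of the 10 crews cover everything (all 120 combinations miss at least one leg), so 4 is optimal.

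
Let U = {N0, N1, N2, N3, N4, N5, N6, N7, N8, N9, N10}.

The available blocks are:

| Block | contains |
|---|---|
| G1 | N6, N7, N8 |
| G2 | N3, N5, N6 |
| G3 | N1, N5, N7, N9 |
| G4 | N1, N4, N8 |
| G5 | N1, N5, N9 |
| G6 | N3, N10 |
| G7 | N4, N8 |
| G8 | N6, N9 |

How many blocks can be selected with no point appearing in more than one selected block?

3

G3, G6, G7 are pairwise disjoint (G3={N1,N5,N7,N9}; G6={N3,N10}; G7={N4,N8}).
Every remaining block overlaps one of these, and no 4 of the listed blocks are pairwise disjoint, so 3 is the maximum.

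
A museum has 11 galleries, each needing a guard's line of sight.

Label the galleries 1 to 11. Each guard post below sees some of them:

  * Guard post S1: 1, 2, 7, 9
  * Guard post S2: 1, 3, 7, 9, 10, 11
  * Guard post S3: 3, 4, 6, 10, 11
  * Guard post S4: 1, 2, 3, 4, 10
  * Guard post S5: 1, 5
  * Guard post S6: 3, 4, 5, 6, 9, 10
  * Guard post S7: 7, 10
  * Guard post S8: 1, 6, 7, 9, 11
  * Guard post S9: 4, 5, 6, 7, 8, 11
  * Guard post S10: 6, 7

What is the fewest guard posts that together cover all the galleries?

S2 and S4 and S9 together: S2 ∪ S4 ∪ S9 = {1, 2, 3, 4, 5, 6, 7, 8, 9, 10, 11} — every gallery is covered.
Only S9 contains 8, so S9 is forced; the remaining 5 galleries need at least 2 more guard posts (each remaining guard post adds at most 4) — so at least 3 guard posts are needed, and 3 is optimal.

3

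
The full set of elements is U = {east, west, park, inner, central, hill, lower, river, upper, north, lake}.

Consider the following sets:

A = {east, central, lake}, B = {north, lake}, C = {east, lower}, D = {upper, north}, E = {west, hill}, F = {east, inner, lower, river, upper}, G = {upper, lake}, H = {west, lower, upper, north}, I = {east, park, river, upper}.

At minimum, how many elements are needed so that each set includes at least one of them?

4

The 4 elements {east, west, upper, north} hit every set.
No choice of 3 elements meets every set, so 4 is the minimum.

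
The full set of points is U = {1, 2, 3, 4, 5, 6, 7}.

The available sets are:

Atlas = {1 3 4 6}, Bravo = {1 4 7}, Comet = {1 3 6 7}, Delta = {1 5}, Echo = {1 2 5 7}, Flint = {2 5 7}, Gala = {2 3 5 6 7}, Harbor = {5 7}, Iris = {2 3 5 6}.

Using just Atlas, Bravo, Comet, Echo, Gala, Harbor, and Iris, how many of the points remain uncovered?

Union of Atlas, Bravo, Comet, Echo, Gala, Harbor, Iris = {1, 2, 3, 4, 5, 6, 7} — that's every point, so 0 are uncovered.

0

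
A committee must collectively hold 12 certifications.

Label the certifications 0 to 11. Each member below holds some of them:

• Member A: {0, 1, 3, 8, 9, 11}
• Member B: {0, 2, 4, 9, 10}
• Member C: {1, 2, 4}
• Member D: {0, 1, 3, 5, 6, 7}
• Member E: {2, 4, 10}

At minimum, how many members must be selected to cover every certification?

3

A and D and E together: A ∪ D ∪ E = {0, 1, 2, 3, 4, 5, 6, 7, 8, 9, 10, 11} — every certification is covered.
Only D contains 5, so D is forced; the remaining 6 certifications need at least 2 more members (each remaining member adds at most 4) — so at least 3 members are needed, and 3 is optimal.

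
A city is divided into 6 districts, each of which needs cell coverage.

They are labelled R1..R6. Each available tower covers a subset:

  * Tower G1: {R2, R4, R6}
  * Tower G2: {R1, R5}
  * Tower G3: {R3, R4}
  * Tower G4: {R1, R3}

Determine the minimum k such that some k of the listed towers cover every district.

G1 and G2 and G4 together: G1 ∪ G2 ∪ G4 = {R1, R2, R3, R4, R5, R6} — every district is covered.
Only G1 contains R2, so G1 is forced; the remaining 3 districts need at least 2 more towers (each remaining tower adds at most 2) — so at least 3 towers are needed, and 3 is optimal.

3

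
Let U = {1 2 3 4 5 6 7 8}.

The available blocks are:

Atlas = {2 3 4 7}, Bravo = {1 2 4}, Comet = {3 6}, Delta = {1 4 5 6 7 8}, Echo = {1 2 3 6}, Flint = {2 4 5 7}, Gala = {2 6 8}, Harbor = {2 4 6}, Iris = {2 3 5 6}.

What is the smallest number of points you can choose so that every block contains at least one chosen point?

2

The 2 points {4, 6} hit every block.
The blocks Comet, Flint are pairwise disjoint, so any hitting set needs a separate point for each — at least 2. Hence 2 is optimal.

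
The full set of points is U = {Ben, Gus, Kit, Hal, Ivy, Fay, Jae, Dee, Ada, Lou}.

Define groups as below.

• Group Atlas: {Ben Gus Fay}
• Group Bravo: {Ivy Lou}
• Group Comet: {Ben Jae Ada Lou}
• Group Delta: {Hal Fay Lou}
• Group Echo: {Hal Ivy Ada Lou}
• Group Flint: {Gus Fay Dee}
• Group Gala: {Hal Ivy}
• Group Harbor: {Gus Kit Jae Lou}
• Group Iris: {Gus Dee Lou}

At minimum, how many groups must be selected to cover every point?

Take {Comet, Flint, Gala, Harbor}. Their union is {Ben, Gus, Kit, Hal, Ivy, Fay, Jae, Dee, Ada, Lou}, which is all 10 points.
No 3 of the 9 groups cover everything (all 84 combinations miss at least one point), so 4 is optimal.

4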